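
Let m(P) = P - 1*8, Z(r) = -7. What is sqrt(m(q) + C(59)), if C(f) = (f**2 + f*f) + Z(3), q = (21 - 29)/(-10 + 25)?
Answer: sqrt(1562955)/15 ≈ 83.345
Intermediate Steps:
q = -8/15 ≈ -0.53333
m(P) = -8 + P (m(P) = P - 8 = -8 + P)
C(f) = -7 + 2*f**2 (C(f) = (f**2 + f*f) - 7 = (f**2 + f**2) - 7 = 2*f**2 - 7 = -7 + 2*f**2)
sqrt(m(q) + C(59)) = sqrt((-8 - 8/15) + (-7 + 2*59**2)) = sqrt(-128/15 + (-7 + 2*3481)) = sqrt(-128/15 + (-7 + 6962)) = sqrt(-128/15 + 6955) = sqrt(104197/15) = sqrt(1562955)/15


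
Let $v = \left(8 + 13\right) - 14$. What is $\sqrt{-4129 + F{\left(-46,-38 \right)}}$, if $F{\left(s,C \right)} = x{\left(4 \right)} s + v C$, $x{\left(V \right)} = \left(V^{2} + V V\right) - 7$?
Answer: $i \sqrt{5545} \approx 74.465 i$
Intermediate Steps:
$x{\left(V \right)} = -7 + 2 V^{2}$ ($x{\left(V \right)} = \left(V^{2} + V^{2}\right) - 7 = 2 V^{2} - 7 = -7 + 2 V^{2}$)
$v = 7$ ($v = 21 - 14 = 7$)
$F{\left(s,C \right)} = 7 C + 25 s$ ($F{\left(s,C \right)} = \left(-7 + 2 \cdot 4^{2}\right) s + 7 C = \left(-7 + 2 \cdot 16\right) s + 7 C = \left(-7 + 32\right) s + 7 C = 25 s + 7 C = 7 C + 25 s$)
$\sqrt{-4129 + F{\left(-46,-38 \right)}} = \sqrt{-4129 + \left(7 \left(-38\right) + 25 \left(-46\right)\right)} = \sqrt{-4129 - 1416} = \sqrt{-5545} = i \sqrt{5545}$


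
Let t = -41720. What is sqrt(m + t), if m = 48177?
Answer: sqrt(6457) ≈ 80.355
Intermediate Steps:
sqrt(m + t) = sqrt(48177 - 41720) = sqrt(6457)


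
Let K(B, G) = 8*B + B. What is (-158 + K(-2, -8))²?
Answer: 30976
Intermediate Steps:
K(B, G) = 9*B
(-158 + K(-2, -8))² = (-158 + 9*(-2))² = (-158 - 18)² = (-176)² = 30976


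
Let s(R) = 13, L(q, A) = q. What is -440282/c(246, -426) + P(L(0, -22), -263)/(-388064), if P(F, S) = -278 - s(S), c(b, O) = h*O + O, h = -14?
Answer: -85427991245/1074549216 ≈ -79.501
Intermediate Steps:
c(b, O) = -13*O (c(b, O) = -14*O + O = -13*O)
P(F, S) = -291 (P(F, S) = -278 - 1*13 = -278 - 13 = -291)
-440282/c(246, -426) + P(L(0, -22), -263)/(-388064) = -440282/((-13*(-426))) - 291/(-388064) = -440282/5538 - 291*(-1/388064) = -440282*1/5538 + 291/388064 = -220141/2769 + 291/388064 = -85427991245/1074549216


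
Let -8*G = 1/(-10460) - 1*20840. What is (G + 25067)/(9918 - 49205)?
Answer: -2315592961/3287536160 ≈ -0.70436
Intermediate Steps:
G = 217986401/83680 (G = -(1/(-10460) - 1*20840)/8 = -(-1/10460 - 20840)/8 = -⅛*(-217986401/10460) = 217986401/83680 ≈ 2605.0)
(G + 25067)/(9918 - 49205) = (217986401/83680 + 25067)/(9918 - 49205) = (2315592961/83680)/(-39287) = (2315592961/83680)*(-1/39287) = -2315592961/3287536160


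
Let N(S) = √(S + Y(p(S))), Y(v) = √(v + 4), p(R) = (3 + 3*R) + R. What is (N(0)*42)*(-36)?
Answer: -1512*7^(¼) ≈ -2459.4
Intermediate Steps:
p(R) = 3 + 4*R
Y(v) = √(4 + v)
N(S) = √(S + √(7 + 4*S)) (N(S) = √(S + √(4 + (3 + 4*S))) = √(S + √(7 + 4*S)))
(N(0)*42)*(-36) = (√(0 + √(7 + 4*0))*42)*(-36) = (√(0 + √(7 + 0))*42)*(-36) = (√(0 + √7)*42)*(-36) = (√(√7)*42)*(-36) = (7^(¼)*42)*(-36) = (42*7^(¼))*(-36) = -1512*7^(¼)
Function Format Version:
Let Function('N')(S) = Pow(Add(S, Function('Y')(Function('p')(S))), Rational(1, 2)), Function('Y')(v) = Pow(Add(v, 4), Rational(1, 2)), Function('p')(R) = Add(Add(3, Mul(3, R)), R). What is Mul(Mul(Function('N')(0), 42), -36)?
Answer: Mul(-1512, Pow(7, Rational(1, 4))) ≈ -2459.4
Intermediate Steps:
Function('p')(R) = Add(3, Mul(4, R))
Function('Y')(v) = Pow(Add(4, v), Rational(1, 2))
Function('N')(S) = Pow(Add(S, Pow(Add(7, Mul(4, S)), Rational(1, 2))), Rational(1, 2)) (Function('N')(S) = Pow(Add(S, Pow(Add(4, Add(3, Mul(4, S))), Rational(1, 2))), Rational(1, 2)) = Pow(Add(S, Pow(Add(7, Mul(4, S)), Rational(1, 2))), Rational(1, 2)))
Mul(Mul(Function('N')(0), 42), -36) = Mul(Mul(Pow(Add(0, Pow(Add(7, Mul(4, 0)), Rational(1, 2))), Rational(1, 2)), 42), -36) = Mul(Mul(Pow(Add(0, Pow(Add(7, 0), Rational(1, 2))), Rational(1, 2)), 42), -36) = Mul(Mul(Pow(Add(0, Pow(7, Rational(1, 2))), Rational(1, 2)), 42), -36) = Mul(Mul(Pow(Pow(7, Rational(1, 2)), Rational(1, 2)), 42), -36) = Mul(Mul(Pow(7, Rational(1, 4)), 42), -36) = Mul(Mul(42, Pow(7, Rational(1, 4))), -36) = Mul(-1512, Pow(7, Rational(1, 4)))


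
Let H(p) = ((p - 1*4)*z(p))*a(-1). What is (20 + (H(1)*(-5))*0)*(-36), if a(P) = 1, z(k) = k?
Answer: -720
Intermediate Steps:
H(p) = p*(-4 + p) (H(p) = ((p - 1*4)*p)*1 = ((p - 4)*p)*1 = ((-4 + p)*p)*1 = (p*(-4 + p))*1 = p*(-4 + p))
(20 + (H(1)*(-5))*0)*(-36) = (20 + ((1*(-4 + 1))*(-5))*0)*(-36) = (20 + ((1*(-3))*(-5))*0)*(-36) = (20 - 3*(-5)*0)*(-36) = (20 + 15*0)*(-36) = (20 + 0)*(-36) = 20*(-36) = -720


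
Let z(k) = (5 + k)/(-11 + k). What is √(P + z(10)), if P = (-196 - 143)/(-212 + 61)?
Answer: 3*I*√32314/151 ≈ 3.5714*I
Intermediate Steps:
z(k) = (5 + k)/(-11 + k)
P = 339/151 (P = -339/(-151) = -339*(-1/151) = 339/151 ≈ 2.2450)
√(P + z(10)) = √(339/151 + (5 + 10)/(-11 + 10)) = √(339/151 + 15/(-1)) = √(339/151 - 1*15) = √(339/151 - 15) = √(-1926/151) = 3*I*√32314/151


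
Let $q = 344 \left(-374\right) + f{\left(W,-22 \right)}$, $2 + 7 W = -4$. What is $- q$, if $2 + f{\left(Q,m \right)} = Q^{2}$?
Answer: $\frac{6304206}{49} \approx 1.2866 \cdot 10^{5}$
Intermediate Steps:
$W = - \frac{6}{7}$ ($W = - \frac{2}{7} + \frac{1}{7} \left(-4\right) = - \frac{2}{7} - \frac{4}{7} = - \frac{6}{7} \approx -0.85714$)
$f{\left(Q,m \right)} = -2 + Q^{2}$
$q = - \frac{6304206}{49}$ ($q = 344 \left(-374\right) - \left(2 - \left(- \frac{6}{7}\right)^{2}\right) = -128656 + \left(-2 + \frac{36}{49}\right) = -128656 - \frac{62}{49} = - \frac{6304206}{49} \approx -1.2866 \cdot 10^{5}$)
$- q = \left(-1\right) \left(- \frac{6304206}{49}\right) = \frac{6304206}{49}$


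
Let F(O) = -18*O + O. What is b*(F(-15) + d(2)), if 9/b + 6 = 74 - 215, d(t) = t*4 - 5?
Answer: -774/49 ≈ -15.796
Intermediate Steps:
d(t) = -5 + 4*t (d(t) = 4*t - 5 = -5 + 4*t)
b = -3/49 (b = 9/(-6 + (74 - 215)) = 9/(-6 - 141) = 9/(-147) = 9*(-1/147) = -3/49 ≈ -0.061224)
F(O) = -17*O
b*(F(-15) + d(2)) = -3*(-17*(-15) + (-5 + 4*2))/49 = -3*(255 + (-5 + 8))/49 = -3*(255 + 3)/49 = -3/49*258 = -774/49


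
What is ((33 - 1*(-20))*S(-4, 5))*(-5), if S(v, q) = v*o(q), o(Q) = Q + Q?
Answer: 10600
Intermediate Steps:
o(Q) = 2*Q
S(v, q) = 2*q*v (S(v, q) = v*(2*q) = 2*q*v)
((33 - 1*(-20))*S(-4, 5))*(-5) = ((33 - 1*(-20))*(2*5*(-4)))*(-5) = ((33 + 20)*(-40))*(-5) = (53*(-40))*(-5) = -2120*(-5) = 10600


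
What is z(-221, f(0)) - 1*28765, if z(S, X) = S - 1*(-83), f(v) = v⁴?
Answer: -28903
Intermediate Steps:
z(S, X) = 83 + S (z(S, X) = S + 83 = 83 + S)
z(-221, f(0)) - 1*28765 = (83 - 221) - 1*28765 = -138 - 28765 = -28903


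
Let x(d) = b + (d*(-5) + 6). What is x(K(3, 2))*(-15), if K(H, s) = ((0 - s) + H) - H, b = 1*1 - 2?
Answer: -225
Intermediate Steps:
b = -1 (b = 1 - 2 = -1)
K(H, s) = -s (K(H, s) = (-s + H) - H = (H - s) - H = -s)
x(d) = 5 - 5*d (x(d) = -1 + (d*(-5) + 6) = -1 + (-5*d + 6) = -1 + (6 - 5*d) = 5 - 5*d)
x(K(3, 2))*(-15) = (5 - (-5)*2)*(-15) = (5 - 5*(-2))*(-15) = (5 + 10)*(-15) = 15*(-15) = -225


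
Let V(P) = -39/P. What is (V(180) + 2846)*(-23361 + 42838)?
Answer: 3325639319/60 ≈ 5.5427e+7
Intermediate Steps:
(V(180) + 2846)*(-23361 + 42838) = (-39/180 + 2846)*(-23361 + 42838) = (-39*1/180 + 2846)*19477 = (-13/60 + 2846)*19477 = (170747/60)*19477 = 3325639319/60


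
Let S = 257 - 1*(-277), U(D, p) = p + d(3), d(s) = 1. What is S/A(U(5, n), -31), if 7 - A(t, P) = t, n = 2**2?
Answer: 267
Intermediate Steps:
n = 4
U(D, p) = 1 + p (U(D, p) = p + 1 = 1 + p)
A(t, P) = 7 - t
S = 534 (S = 257 + 277 = 534)
S/A(U(5, n), -31) = 534/(7 - (1 + 4)) = 534/(7 - 1*5) = 534/(7 - 5) = 534/2 = 534*(1/2) = 267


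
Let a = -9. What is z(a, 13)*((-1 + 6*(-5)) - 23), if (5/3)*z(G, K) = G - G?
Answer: 0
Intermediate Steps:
z(G, K) = 0 (z(G, K) = 3*(G - G)/5 = (⅗)*0 = 0)
z(a, 13)*((-1 + 6*(-5)) - 23) = 0*((-1 + 6*(-5)) - 23) = 0*((-1 - 30) - 23) = 0*(-31 - 23) = 0*(-54) = 0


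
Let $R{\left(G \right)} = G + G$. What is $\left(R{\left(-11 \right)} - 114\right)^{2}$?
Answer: $18496$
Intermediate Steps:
$R{\left(G \right)} = 2 G$
$\left(R{\left(-11 \right)} - 114\right)^{2} = \left(2 \left(-11\right) - 114\right)^{2} = \left(-22 - 114\right)^{2} = \left(-136\right)^{2} = 18496$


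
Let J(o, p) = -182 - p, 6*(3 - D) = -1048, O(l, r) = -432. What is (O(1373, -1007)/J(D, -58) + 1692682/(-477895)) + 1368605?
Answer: 20275533220243/14814745 ≈ 1.3686e+6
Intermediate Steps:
D = 533/3 (D = 3 - ⅙*(-1048) = 3 + 524/3 = 533/3 ≈ 177.67)
(O(1373, -1007)/J(D, -58) + 1692682/(-477895)) + 1368605 = (-432/(-182 - 1*(-58)) + 1692682/(-477895)) + 1368605 = (-432/(-182 + 58) + 1692682*(-1/477895)) + 1368605 = (-432/(-124) - 1692682/477895) + 1368605 = (-432*(-1/124) - 1692682/477895) + 1368605 = (108/31 - 1692682/477895) + 1368605 = -860482/14814745 + 1368605 = 20275533220243/14814745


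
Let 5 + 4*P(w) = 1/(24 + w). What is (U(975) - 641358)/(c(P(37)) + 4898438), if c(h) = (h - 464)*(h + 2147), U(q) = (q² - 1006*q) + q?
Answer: -1247666184/7256200609 ≈ -0.17194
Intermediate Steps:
P(w) = -5/4 + 1/(4*(24 + w))
U(q) = q² - 1005*q
c(h) = (-464 + h)*(2147 + h)
(U(975) - 641358)/(c(P(37)) + 4898438) = (975*(-1005 + 975) - 641358)/((-996208 + ((-119 - 5*37)/(4*(24 + 37)))² + 1683*((-119 - 5*37)/(4*(24 + 37)))) + 4898438) = (975*(-30) - 641358)/((-996208 + ((¼)*(-119 - 185)/61)² + 1683*((¼)*(-119 - 185)/61)) + 4898438) = (-29250 - 641358)/((-996208 + ((¼)*(1/61)*(-304))² + 1683*((¼)*(1/61)*(-304))) + 4898438) = -670608/((-996208 + (-76/61)² + 1683*(-76/61)) + 4898438) = -670608/((-996208 + 5776/3721 - 127908/61) + 4898438) = -670608/(-3714686580/3721 + 4898438) = -670608/14512401218/3721 = -670608*3721/14512401218 = -1247666184/7256200609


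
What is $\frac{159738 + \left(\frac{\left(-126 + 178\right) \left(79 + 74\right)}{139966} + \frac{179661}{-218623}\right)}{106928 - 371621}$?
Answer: $- \frac{62665709482907}{103840376566883} \approx -0.60348$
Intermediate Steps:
$\frac{159738 + \left(\frac{\left(-126 + 178\right) \left(79 + 74\right)}{139966} + \frac{179661}{-218623}\right)}{106928 - 371621} = \frac{159738 + \left(52 \cdot 153 \cdot \frac{1}{139966} + 179661 \left(- \frac{1}{218623}\right)\right)}{-264693} = \left(159738 + \left(7956 \cdot \frac{1}{139966} - \frac{179661}{218623}\right)\right) \left(- \frac{1}{264693}\right) = \left(159738 + \left(\frac{3978}{69983} - \frac{179661}{218623}\right)\right) \left(- \frac{1}{264693}\right) = \left(159738 - \frac{11703533469}{15299893409}\right) \left(- \frac{1}{264693}\right) = \frac{2443962669833373}{15299893409} \left(- \frac{1}{264693}\right) = - \frac{62665709482907}{103840376566883}$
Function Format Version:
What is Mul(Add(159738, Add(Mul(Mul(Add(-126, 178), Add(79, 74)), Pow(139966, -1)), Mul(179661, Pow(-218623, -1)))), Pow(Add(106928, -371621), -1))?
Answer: Rational(-62665709482907, 103840376566883) ≈ -0.60348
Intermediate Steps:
Mul(Add(159738, Add(Mul(Mul(Add(-126, 178), Add(79, 74)), Pow(139966, -1)), Mul(179661, Pow(-218623, -1)))), Pow(Add(106928, -371621), -1)) = Mul(Add(159738, Add(Mul(Mul(52, 153), Rational(1, 139966)), Mul(179661, Rational(-1, 218623)))), Pow(-264693, -1)) = Mul(Add(159738, Add(Mul(7956, Rational(1, 139966)), Rational(-179661, 218623))), Rational(-1, 264693)) = Mul(Add(159738, Add(Rational(3978, 69983), Rational(-179661, 218623))), Rational(-1, 264693)) = Mul(Add(159738, Rational(-11703533469, 15299893409)), Rational(-1, 264693)) = Mul(Rational(2443962669833373, 15299893409), Rational(-1, 264693)) = Rational(-62665709482907, 103840376566883)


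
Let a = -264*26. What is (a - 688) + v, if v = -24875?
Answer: -32427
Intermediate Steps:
a = -6864
(a - 688) + v = (-6864 - 688) - 24875 = -7552 - 24875 = -32427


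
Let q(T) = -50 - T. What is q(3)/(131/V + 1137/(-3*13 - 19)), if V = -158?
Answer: 121423/46811 ≈ 2.5939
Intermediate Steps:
q(3)/(131/V + 1137/(-3*13 - 19)) = (-50 - 1*3)/(131/(-158) + 1137/(-3*13 - 19)) = (-50 - 3)/(131*(-1/158) + 1137/(-39 - 19)) = -53/(-131/158 + 1137/(-58)) = -53/(-131/158 + 1137*(-1/58)) = -53/(-131/158 - 1137/58) = -53/(-46811/2291) = -53*(-2291/46811) = 121423/46811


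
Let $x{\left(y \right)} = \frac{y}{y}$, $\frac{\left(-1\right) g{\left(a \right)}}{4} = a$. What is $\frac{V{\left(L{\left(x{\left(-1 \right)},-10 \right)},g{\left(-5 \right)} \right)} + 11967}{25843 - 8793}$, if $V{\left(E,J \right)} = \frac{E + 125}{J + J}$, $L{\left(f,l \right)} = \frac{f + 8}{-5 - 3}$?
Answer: $\frac{348221}{496000} \approx 0.70206$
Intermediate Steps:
$g{\left(a \right)} = - 4 a$
$x{\left(y \right)} = 1$
$L{\left(f,l \right)} = -1 - \frac{f}{8}$ ($L{\left(f,l \right)} = \frac{8 + f}{-8} = \left(8 + f\right) \left(- \frac{1}{8}\right) = -1 - \frac{f}{8}$)
$V{\left(E,J \right)} = \frac{125 + E}{2 J}$
$\frac{V{\left(L{\left(x{\left(-1 \right)},-10 \right)},g{\left(-5 \right)} \right)} + 11967}{25843 - 8793} = \frac{\frac{125 - \frac{9}{8}}{2 \left(\left(-4\right) \left(-5\right)\right)} + 11967}{25843 - 8793} = \frac{\frac{125 - \frac{9}{8}}{2 \cdot 20} + 11967}{17050} = \left(\frac{1}{2} \cdot \frac{1}{20} \left(125 - \frac{9}{8}\right) + 11967\right) \frac{1}{17050} = \left(\frac{1}{2} \cdot \frac{1}{20} \cdot \frac{991}{8} + 11967\right) \frac{1}{17050} = \left(\frac{991}{320} + 11967\right) \frac{1}{17050} = \frac{3830431}{320} \cdot \frac{1}{17050} = \frac{348221}{496000}$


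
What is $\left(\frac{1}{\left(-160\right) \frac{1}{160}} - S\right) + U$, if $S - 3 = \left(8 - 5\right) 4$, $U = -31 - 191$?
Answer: $-238$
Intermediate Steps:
$U = -222$
$S = 15$ ($S = 3 + \left(8 - 5\right) 4 = 3 + 3 \cdot 4 = 3 + 12 = 15$)
$\left(\frac{1}{\left(-160\right) \frac{1}{160}} - S\right) + U = \left(\frac{1}{\left(-160\right) \frac{1}{160}} - 15\right) - 222 = \left(\frac{1}{-1} - 15\right) - 222 = \left(-1 - 15\right) - 222 = -16 - 222 = -238$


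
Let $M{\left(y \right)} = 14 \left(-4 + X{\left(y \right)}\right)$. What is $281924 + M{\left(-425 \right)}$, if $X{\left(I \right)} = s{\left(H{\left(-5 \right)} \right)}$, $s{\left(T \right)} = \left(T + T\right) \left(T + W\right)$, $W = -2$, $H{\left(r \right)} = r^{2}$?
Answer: $297968$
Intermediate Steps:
$s{\left(T \right)} = 2 T \left(-2 + T\right)$ ($s{\left(T \right)} = \left(T + T\right) \left(T - 2\right) = 2 T \left(-2 + T\right)$)
$X{\left(I \right)} = 1150$ ($X{\left(I \right)} = 2 \left(-5\right)^{2} \left(-2 + \left(-5\right)^{2}\right) = 2 \cdot 25 \left(-2 + 25\right) = 2 \cdot 25 \cdot 23 = 1150$)
$M{\left(y \right)} = 16044$ ($M{\left(y \right)} = 14 \left(-4 + 1150\right) = 14 \cdot 1146 = 16044$)
$281924 + M{\left(-425 \right)} = 281924 + 16044 = 297968$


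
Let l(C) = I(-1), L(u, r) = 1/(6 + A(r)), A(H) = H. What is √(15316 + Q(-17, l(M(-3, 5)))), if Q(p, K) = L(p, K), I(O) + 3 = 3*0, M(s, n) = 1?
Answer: √137847/3 ≈ 123.76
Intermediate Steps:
I(O) = -3 (I(O) = -3 + 3*0 = -3 + 0 = -3)
L(u, r) = 1/(6 + r)
l(C) = -3
Q(p, K) = 1/(6 + K)
√(15316 + Q(-17, l(M(-3, 5)))) = √(15316 + 1/(6 - 3)) = √(15316 + 1/3) = √(15316 + ⅓) = √(45949/3) = √137847/3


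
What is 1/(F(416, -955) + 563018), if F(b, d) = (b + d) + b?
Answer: 1/562895 ≈ 1.7765e-6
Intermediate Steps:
F(b, d) = d + 2*b
1/(F(416, -955) + 563018) = 1/((-955 + 2*416) + 563018) = 1/((-955 + 832) + 563018) = 1/(-123 + 563018) = 1/562895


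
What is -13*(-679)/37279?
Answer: 8827/37279 ≈ 0.23678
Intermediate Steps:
-13*(-679)/37279 = 8827*(1/37279) = 8827/37279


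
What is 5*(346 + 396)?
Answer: 3710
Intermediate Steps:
5*(346 + 396) = 5*742 = 3710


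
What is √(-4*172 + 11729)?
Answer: √11041 ≈ 105.08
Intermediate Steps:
√(-4*172 + 11729) = √(-688 + 11729) = √11041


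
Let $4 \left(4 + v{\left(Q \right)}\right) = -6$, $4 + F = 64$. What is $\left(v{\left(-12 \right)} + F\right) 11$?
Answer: $\frac{1199}{2} \approx 599.5$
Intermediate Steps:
$F = 60$ ($F = -4 + 64 = 60$)
$v{\left(Q \right)} = - \frac{11}{2}$ ($v{\left(Q \right)} = -4 + \frac{1}{4} \left(-6\right) = -4 - \frac{3}{2} = - \frac{11}{2}$)
$\left(v{\left(-12 \right)} + F\right) 11 = \left(- \frac{11}{2} + 60\right) 11 = \frac{109}{2} \cdot 11 = \frac{1199}{2}$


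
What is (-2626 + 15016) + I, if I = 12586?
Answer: 24976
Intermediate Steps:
(-2626 + 15016) + I = (-2626 + 15016) + 12586 = 12390 + 12586 = 24976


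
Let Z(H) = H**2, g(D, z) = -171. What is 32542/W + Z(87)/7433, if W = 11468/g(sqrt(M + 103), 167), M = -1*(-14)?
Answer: -20637740007/42620822 ≈ -484.22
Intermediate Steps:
M = 14
W = -11468/171 (W = 11468/(-171) = 11468*(-1/171) = -11468/171 ≈ -67.064)
32542/W + Z(87)/7433 = 32542/(-11468/171) + 87**2/7433 = 32542*(-171/11468) + 7569*(1/7433) = -2782341/5734 + 7569/7433 = -20637740007/42620822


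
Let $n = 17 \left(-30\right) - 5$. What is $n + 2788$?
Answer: $2273$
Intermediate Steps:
$n = -515$ ($n = -510 - 5 = -515$)
$n + 2788 = -515 + 2788 = 2273$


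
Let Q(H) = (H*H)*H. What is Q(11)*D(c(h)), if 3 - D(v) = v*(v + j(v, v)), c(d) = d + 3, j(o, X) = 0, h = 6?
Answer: -103818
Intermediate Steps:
Q(H) = H**3 (Q(H) = H**2*H = H**3)
c(d) = 3 + d
D(v) = 3 - v**2 (D(v) = 3 - v*(v + 0) = 3 - v*v = 3 - v**2)
Q(11)*D(c(h)) = 11**3*(3 - (3 + 6)**2) = 1331*(3 - 1*9**2) = 1331*(3 - 1*81) = 1331*(3 - 81) = 1331*(-78) = -103818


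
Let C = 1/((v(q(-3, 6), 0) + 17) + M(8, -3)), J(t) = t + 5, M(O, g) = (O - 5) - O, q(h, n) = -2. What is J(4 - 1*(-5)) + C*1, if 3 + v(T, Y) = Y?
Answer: 127/9 ≈ 14.111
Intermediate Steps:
v(T, Y) = -3 + Y
M(O, g) = -5 (M(O, g) = (-5 + O) - O = -5)
J(t) = 5 + t
C = ⅑ (C = 1/(((-3 + 0) + 17) - 5) = 1/((-3 + 17) - 5) = 1/(14 - 5) = 1/9 = ⅑ ≈ 0.11111)
J(4 - 1*(-5)) + C*1 = (5 + (4 - 1*(-5))) + (⅑)*1 = (5 + (4 + 5)) + ⅑ = (5 + 9) + ⅑ = 14 + ⅑ = 127/9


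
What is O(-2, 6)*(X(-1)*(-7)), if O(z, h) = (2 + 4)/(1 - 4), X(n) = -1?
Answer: -14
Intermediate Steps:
O(z, h) = -2 (O(z, h) = 6/(-3) = 6*(-1/3) = -2)
O(-2, 6)*(X(-1)*(-7)) = -(-2)*(-7) = -2*7 = -14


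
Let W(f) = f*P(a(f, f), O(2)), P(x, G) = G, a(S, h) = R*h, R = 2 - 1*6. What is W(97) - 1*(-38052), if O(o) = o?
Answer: 38246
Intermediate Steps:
R = -4 (R = 2 - 6 = -4)
a(S, h) = -4*h
W(f) = 2*f (W(f) = f*2 = 2*f)
W(97) - 1*(-38052) = 2*97 - 1*(-38052) = 194 + 38052 = 38246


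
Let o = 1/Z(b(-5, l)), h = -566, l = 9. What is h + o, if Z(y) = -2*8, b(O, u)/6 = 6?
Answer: -9057/16 ≈ -566.06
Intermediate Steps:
b(O, u) = 36 (b(O, u) = 6*6 = 36)
Z(y) = -16
o = -1/16 (o = 1/(-16) = -1/16 ≈ -0.062500)
h + o = -566 - 1/16 = -9057/16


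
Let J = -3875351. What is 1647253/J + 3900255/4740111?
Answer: 2435565016474/6123197967987 ≈ 0.39776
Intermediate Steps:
1647253/J + 3900255/4740111 = 1647253/(-3875351) + 3900255/4740111 = 1647253*(-1/3875351) + 3900255*(1/4740111) = -1647253/3875351 + 1300085/1580037 = 2435565016474/6123197967987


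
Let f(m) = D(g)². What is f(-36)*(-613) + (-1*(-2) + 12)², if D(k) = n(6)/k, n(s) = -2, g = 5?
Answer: 2448/25 ≈ 97.920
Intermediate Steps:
D(k) = -2/k
f(m) = 4/25 (f(m) = (-2/5)² = (-2*⅕)² = (-⅖)² = 4/25)
f(-36)*(-613) + (-1*(-2) + 12)² = (4/25)*(-613) + (-1*(-2) + 12)² = -2452/25 + (2 + 12)² = -2452/25 + 14² = -2452/25 + 196 = 2448/25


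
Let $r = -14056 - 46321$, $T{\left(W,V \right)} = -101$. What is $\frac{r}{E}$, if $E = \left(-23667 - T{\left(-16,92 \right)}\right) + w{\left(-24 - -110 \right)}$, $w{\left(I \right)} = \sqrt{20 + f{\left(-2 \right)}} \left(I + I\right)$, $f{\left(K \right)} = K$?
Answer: $\frac{711422191}{277411922} + \frac{7788633 \sqrt{2}}{138705961} \approx 2.6439$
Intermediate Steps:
$w{\left(I \right)} = 6 I \sqrt{2}$ ($w{\left(I \right)} = \sqrt{20 - 2} \left(I + I\right) = \sqrt{18} \cdot 2 I = 3 \sqrt{2} \cdot 2 I = 6 I \sqrt{2}$)
$E = -23566 + 516 \sqrt{2}$ ($E = \left(-23667 - -101\right) + 6 \left(-24 - -110\right) \sqrt{2} = \left(-23667 + 101\right) + 6 \left(-24 + 110\right) \sqrt{2} = -23566 + 6 \cdot 86 \sqrt{2} = -23566 + 516 \sqrt{2} \approx -22836.0$)
$r = -60377$ ($r = -14056 - 46321 = -60377$)
$\frac{r}{E} = - \frac{60377}{-23566 + 516 \sqrt{2}}$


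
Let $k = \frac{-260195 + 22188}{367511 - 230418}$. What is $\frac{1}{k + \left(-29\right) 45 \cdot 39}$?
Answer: $- \frac{1133}{57666002} \approx -1.9648 \cdot 10^{-5}$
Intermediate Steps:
$k = - \frac{1967}{1133}$ ($k = - \frac{238007}{137093} = \left(-238007\right) \frac{1}{137093} = - \frac{1967}{1133} \approx -1.7361$)
$\frac{1}{k + \left(-29\right) 45 \cdot 39} = \frac{1}{- \frac{1967}{1133} + \left(-29\right) 45 \cdot 39} = \frac{1}{- \frac{1967}{1133} - 50895} = \frac{1}{- \frac{57666002}{1133}} = - \frac{1133}{57666002}$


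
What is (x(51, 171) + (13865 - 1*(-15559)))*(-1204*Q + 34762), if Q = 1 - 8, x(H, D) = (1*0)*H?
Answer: 1270822560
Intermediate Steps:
x(H, D) = 0 (x(H, D) = 0*H = 0)
Q = -7
(x(51, 171) + (13865 - 1*(-15559)))*(-1204*Q + 34762) = (0 + (13865 - 1*(-15559)))*(-1204*(-7) + 34762) = (0 + (13865 + 15559))*(8428 + 34762) = (0 + 29424)*43190 = 29424*43190 = 1270822560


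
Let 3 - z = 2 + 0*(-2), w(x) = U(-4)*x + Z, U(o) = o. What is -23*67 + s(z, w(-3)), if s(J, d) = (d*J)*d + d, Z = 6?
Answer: -1199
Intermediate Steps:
w(x) = 6 - 4*x (w(x) = -4*x + 6 = 6 - 4*x)
z = 1 (z = 3 - (2 + 0*(-2)) = 3 - (2 + 0) = 3 - 1*2 = 3 - 2 = 1)
s(J, d) = d + J*d² (s(J, d) = (J*d)*d + d = J*d² + d = d + J*d²)
-23*67 + s(z, w(-3)) = -23*67 + (6 - 4*(-3))*(1 + 1*(6 - 4*(-3))) = -1541 + (6 + 12)*(1 + 1*(6 + 12)) = -1541 + 18*(1 + 1*18) = -1541 + 18*(1 + 18) = -1541 + 18*19 = -1541 + 342 = -1199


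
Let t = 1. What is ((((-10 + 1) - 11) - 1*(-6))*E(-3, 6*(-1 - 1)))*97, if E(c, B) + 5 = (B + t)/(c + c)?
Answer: 12901/3 ≈ 4300.3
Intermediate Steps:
E(c, B) = -5 + (1 + B)/(2*c) (E(c, B) = -5 + (B + 1)/(c + c) = -5 + (1 + B)/((2*c)) = -5 + (1 + B)*(1/(2*c)) = -5 + (1 + B)/(2*c))
((((-10 + 1) - 11) - 1*(-6))*E(-3, 6*(-1 - 1)))*97 = ((((-10 + 1) - 11) - 1*(-6))*((1/2)*(1 + 6*(-1 - 1) - 10*(-3))/(-3)))*97 = (((-9 - 11) + 6)*((1/2)*(-1/3)*(1 + 6*(-2) + 30)))*97 = ((-20 + 6)*((1/2)*(-1/3)*(1 - 12 + 30)))*97 = -7*(-1)*19/3*97 = -14*(-19/6)*97 = (133/3)*97 = 12901/3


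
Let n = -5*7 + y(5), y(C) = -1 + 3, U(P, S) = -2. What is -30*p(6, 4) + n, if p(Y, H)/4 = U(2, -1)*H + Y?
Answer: 207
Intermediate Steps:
y(C) = 2
p(Y, H) = -8*H + 4*Y (p(Y, H) = 4*(-2*H + Y) = 4*(Y - 2*H) = -8*H + 4*Y)
n = -33 (n = -5*7 + 2 = -35 + 2 = -33)
-30*p(6, 4) + n = -30*(-8*4 + 4*6) - 33 = -30*(-32 + 24) - 33 = -30*(-8) - 33 = 240 - 33 = 207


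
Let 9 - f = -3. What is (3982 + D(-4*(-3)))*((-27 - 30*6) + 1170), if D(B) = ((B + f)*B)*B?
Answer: 7162794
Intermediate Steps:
f = 12 (f = 9 - 1*(-3) = 9 + 3 = 12)
D(B) = B²*(12 + B) (D(B) = ((B + 12)*B)*B = ((12 + B)*B)*B = (B*(12 + B))*B = B²*(12 + B))
(3982 + D(-4*(-3)))*((-27 - 30*6) + 1170) = (3982 + (-4*(-3))²*(12 - 4*(-3)))*((-27 - 30*6) + 1170) = (3982 + 12²*(12 + 12))*((-27 - 180) + 1170) = (3982 + 144*24)*(-207 + 1170) = (3982 + 3456)*963 = 7438*963 = 7162794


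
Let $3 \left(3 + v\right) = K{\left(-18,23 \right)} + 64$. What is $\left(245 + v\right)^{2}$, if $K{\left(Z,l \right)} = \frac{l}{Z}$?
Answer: $\frac{201554809}{2916} \approx 69120.0$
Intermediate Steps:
$v = \frac{967}{54}$ ($v = -3 + \frac{\frac{23}{-18} + 64}{3} = -3 + \frac{23 \left(- \frac{1}{18}\right) + 64}{3} = -3 + \frac{- \frac{23}{18} + 64}{3} = -3 + \frac{1}{3} \cdot \frac{1129}{18} = -3 + \frac{1129}{54} = \frac{967}{54} \approx 17.907$)
$\left(245 + v\right)^{2} = \left(245 + \frac{967}{54}\right)^{2} = \left(\frac{14197}{54}\right)^{2} = \frac{201554809}{2916}$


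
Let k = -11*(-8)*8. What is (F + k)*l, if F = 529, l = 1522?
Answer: 1876626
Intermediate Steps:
k = 704 (k = 88*8 = 704)
(F + k)*l = (529 + 704)*1522 = 1233*1522 = 1876626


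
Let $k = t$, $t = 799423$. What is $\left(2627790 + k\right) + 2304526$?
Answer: $5731739$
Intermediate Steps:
$k = 799423$
$\left(2627790 + k\right) + 2304526 = \left(2627790 + 799423\right) + 2304526 = 3427213 + 2304526 = 5731739$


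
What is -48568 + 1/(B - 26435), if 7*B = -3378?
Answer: -9151328271/188423 ≈ -48568.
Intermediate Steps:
B = -3378/7 (B = (1/7)*(-3378) = -3378/7 ≈ -482.57)
-48568 + 1/(B - 26435) = -48568 + 1/(-3378/7 - 26435) = -48568 + 1/(-188423/7) = -48568 - 7/188423 = -9151328271/188423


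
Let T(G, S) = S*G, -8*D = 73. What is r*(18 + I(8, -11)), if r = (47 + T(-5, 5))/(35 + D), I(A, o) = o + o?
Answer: -704/207 ≈ -3.4010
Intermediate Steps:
D = -73/8 (D = -⅛*73 = -73/8 ≈ -9.1250)
I(A, o) = 2*o
T(G, S) = G*S
r = 176/207 (r = (47 - 5*5)/(35 - 73/8) = (47 - 25)/(207/8) = 22*(8/207) = 176/207 ≈ 0.85024)
r*(18 + I(8, -11)) = 176*(18 + 2*(-11))/207 = 176*(18 - 22)/207 = (176/207)*(-4) = -704/207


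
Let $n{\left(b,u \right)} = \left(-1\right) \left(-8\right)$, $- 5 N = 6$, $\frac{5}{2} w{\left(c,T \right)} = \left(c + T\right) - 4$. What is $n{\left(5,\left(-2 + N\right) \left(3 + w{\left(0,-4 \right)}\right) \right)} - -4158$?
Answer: $4166$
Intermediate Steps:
$w{\left(c,T \right)} = - \frac{8}{5} + \frac{2 T}{5} + \frac{2 c}{5}$ ($w{\left(c,T \right)} = \frac{2 \left(\left(c + T\right) - 4\right)}{5} = \frac{2 \left(\left(T + c\right) - 4\right)}{5} = \frac{2 \left(-4 + T + c\right)}{5} = - \frac{8}{5} + \frac{2 T}{5} + \frac{2 c}{5}$)
$N = - \frac{6}{5}$ ($N = \left(- \frac{1}{5}\right) 6 = - \frac{6}{5} \approx -1.2$)
$n{\left(b,u \right)} = 8$
$n{\left(5,\left(-2 + N\right) \left(3 + w{\left(0,-4 \right)}\right) \right)} - -4158 = 8 - -4158 = 8 + 4158 = 4166$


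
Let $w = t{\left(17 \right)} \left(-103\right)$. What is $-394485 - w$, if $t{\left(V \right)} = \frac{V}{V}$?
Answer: $-394382$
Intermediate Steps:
$t{\left(V \right)} = 1$
$w = -103$ ($w = 1 \left(-103\right) = -103$)
$-394485 - w = -394485 - -103 = -394485 + 103 = -394382$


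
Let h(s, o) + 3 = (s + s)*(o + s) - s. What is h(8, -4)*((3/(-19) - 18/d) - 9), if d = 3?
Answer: -15264/19 ≈ -803.37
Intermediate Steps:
h(s, o) = -3 - s + 2*s*(o + s) (h(s, o) = -3 + ((s + s)*(o + s) - s) = -3 + ((2*s)*(o + s) - s) = -3 + (2*s*(o + s) - s) = -3 + (-s + 2*s*(o + s)) = -3 - s + 2*s*(o + s))
h(8, -4)*((3/(-19) - 18/d) - 9) = (-3 - 1*8 + 2*8**2 + 2*(-4)*8)*((3/(-19) - 18/3) - 9) = (-3 - 8 + 2*64 - 64)*((3*(-1/19) - 18*1/3) - 9) = (-3 - 8 + 128 - 64)*((-3/19 - 6) - 9) = 53*(-117/19 - 9) = 53*(-288/19) = -15264/19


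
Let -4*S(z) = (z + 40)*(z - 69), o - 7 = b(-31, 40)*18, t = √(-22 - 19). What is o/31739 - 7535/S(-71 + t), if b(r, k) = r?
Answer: (-94221*√41 + 954244711*I)/(95217*(57*√41 + 1433*I)) ≈ 6.5665 + 1.6769*I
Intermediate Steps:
t = I*√41 (t = √(-41) = I*√41 ≈ 6.4031*I)
o = -551 (o = 7 - 31*18 = 7 - 558 = -551)
S(z) = -(-69 + z)*(40 + z)/4 (S(z) = -(z + 40)*(z - 69)/4 = -(40 + z)*(-69 + z)/4 = -(-69 + z)*(40 + z)/4)
o/31739 - 7535/S(-71 + t) = -551/31739 - 7535/(690 - (-71 + I*√41)²/4 + 29*(-71 + I*√41)/4) = -551*1/31739 - 7535/(690 - (-71 + I*√41)²/4 + (-2059/4 + 29*I*√41/4)) = -551/31739 - 7535/(701/4 - (-71 + I*√41)²/4 + 29*I*√41/4)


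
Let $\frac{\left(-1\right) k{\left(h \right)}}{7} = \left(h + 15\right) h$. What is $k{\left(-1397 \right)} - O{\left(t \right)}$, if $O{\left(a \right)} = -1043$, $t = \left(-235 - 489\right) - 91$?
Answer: $-13513535$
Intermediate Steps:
$t = -815$ ($t = \left(-235 - 489\right) - 91 = -724 - 91 = -815$)
$k{\left(h \right)} = - 7 h \left(15 + h\right)$ ($k{\left(h \right)} = - 7 \left(h + 15\right) h = - 7 \left(15 + h\right) h = - 7 h \left(15 + h\right)$)
$k{\left(-1397 \right)} - O{\left(t \right)} = \left(-7\right) \left(-1397\right) \left(15 - 1397\right) - -1043 = \left(-7\right) \left(-1397\right) \left(-1382\right) + 1043 = -13514578 + 1043 = -13513535$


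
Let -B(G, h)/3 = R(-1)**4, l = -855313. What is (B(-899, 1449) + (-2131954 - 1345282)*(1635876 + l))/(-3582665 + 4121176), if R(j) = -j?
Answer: -2714201763871/538511 ≈ -5.0402e+6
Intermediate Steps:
B(G, h) = -3 (B(G, h) = -3*(-1*(-1))**4 = -3*1**4 = -3*1 = -3)
(B(-899, 1449) + (-2131954 - 1345282)*(1635876 + l))/(-3582665 + 4121176) = (-3 + (-2131954 - 1345282)*(1635876 - 855313))/(-3582665 + 4121176) = (-3 - 3477236*780563)/538511 = (-3 - 2714201763868)*(1/538511) = -2714201763871*1/538511 = -2714201763871/538511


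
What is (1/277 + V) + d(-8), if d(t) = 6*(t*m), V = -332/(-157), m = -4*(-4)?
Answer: -33307431/43489 ≈ -765.88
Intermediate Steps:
m = 16
V = 332/157 (V = -332*(-1/157) = 332/157 ≈ 2.1147)
d(t) = 96*t (d(t) = 6*(t*16) = 6*(16*t) = 96*t)
(1/277 + V) + d(-8) = (1/277 + 332/157) + 96*(-8) = (1/277 + 332/157) - 768 = 92121/43489 - 768 = -33307431/43489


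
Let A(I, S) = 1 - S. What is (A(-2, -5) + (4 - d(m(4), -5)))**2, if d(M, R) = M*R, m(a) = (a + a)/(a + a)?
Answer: 225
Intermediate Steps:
m(a) = 1 (m(a) = (2*a)/((2*a)) = (2*a)*(1/(2*a)) = 1)
(A(-2, -5) + (4 - d(m(4), -5)))**2 = ((1 - 1*(-5)) + (4 - (-5)))**2 = ((1 + 5) + (4 - 1*(-5)))**2 = (6 + (4 + 5))**2 = (6 + 9)**2 = 15**2 = 225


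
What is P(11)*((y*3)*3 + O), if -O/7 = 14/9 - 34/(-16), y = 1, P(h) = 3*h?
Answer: -13277/24 ≈ -553.21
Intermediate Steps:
O = -1855/72 (O = -7*(14/9 - 34/(-16)) = -7*(14*(1/9) - 34*(-1/16)) = -7*(14/9 + 17/8) = -7*265/72 = -1855/72 ≈ -25.764)
P(11)*((y*3)*3 + O) = (3*11)*((1*3)*3 - 1855/72) = 33*(3*3 - 1855/72) = 33*(9 - 1855/72) = 33*(-1207/72) = -13277/24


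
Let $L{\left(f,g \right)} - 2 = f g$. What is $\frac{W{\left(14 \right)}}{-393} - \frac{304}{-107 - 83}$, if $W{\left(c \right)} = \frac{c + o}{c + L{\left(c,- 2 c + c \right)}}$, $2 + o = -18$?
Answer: $\frac{18863}{11790} \approx 1.5999$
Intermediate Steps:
$o = -20$ ($o = -2 - 18 = -20$)
$L{\left(f,g \right)} = 2 + f g$
$W{\left(c \right)} = \frac{-20 + c}{2 + c - c^{2}}$ ($W{\left(c \right)} = \frac{c - 20}{c + \left(2 + c \left(- 2 c + c\right)\right)} = \frac{-20 + c}{c + \left(2 + c \left(- c\right)\right)} = \frac{-20 + c}{c - \left(-2 + c^{2}\right)} = \frac{-20 + c}{2 + c - c^{2}}$)
$\frac{W{\left(14 \right)}}{-393} - \frac{304}{-107 - 83} = \frac{\frac{1}{2 + 14 - 14^{2}} \left(-20 + 14\right)}{-393} - \frac{304}{-107 - 83} = \frac{1}{2 + 14 - 196} \left(-6\right) \left(- \frac{1}{393}\right) - \frac{304}{-190} = \frac{1}{2 + 14 - 196} \left(-6\right) \left(- \frac{1}{393}\right) - - \frac{8}{5} = \frac{1}{-180} \left(-6\right) \left(- \frac{1}{393}\right) + \frac{8}{5} = \left(- \frac{1}{180}\right) \left(-6\right) \left(- \frac{1}{393}\right) + \frac{8}{5} = \frac{1}{30} \left(- \frac{1}{393}\right) + \frac{8}{5} = - \frac{1}{11790} + \frac{8}{5} = \frac{18863}{11790}$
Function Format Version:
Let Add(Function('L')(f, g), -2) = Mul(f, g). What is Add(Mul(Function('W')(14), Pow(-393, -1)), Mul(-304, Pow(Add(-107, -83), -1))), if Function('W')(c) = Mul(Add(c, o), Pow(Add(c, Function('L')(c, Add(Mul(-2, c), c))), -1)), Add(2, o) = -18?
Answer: Rational(18863, 11790) ≈ 1.5999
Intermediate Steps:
o = -20 (o = Add(-2, -18) = -20)
Function('L')(f, g) = Add(2, Mul(f, g))
Function('W')(c) = Mul(Pow(Add(2, c, Mul(-1, Pow(c, 2))), -1), Add(-20, c)) (Function('W')(c) = Mul(Add(c, -20), Pow(Add(c, Add(2, Mul(c, Add(Mul(-2, c), c)))), -1)) = Mul(Add(-20, c), Pow(Add(c, Add(2, Mul(c, Mul(-1, c)))), -1)) = Mul(Add(-20, c), Pow(Add(c, Add(2, Mul(-1, Pow(c, 2)))), -1)) = Mul(Add(-20, c), Pow(Add(2, c, Mul(-1, Pow(c, 2))), -1)) = Mul(Pow(Add(2, c, Mul(-1, Pow(c, 2))), -1), Add(-20, c)))
Add(Mul(Function('W')(14), Pow(-393, -1)), Mul(-304, Pow(Add(-107, -83), -1))) = Add(Mul(Mul(Pow(Add(2, 14, Mul(-1, Pow(14, 2))), -1), Add(-20, 14)), Pow(-393, -1)), Mul(-304, Pow(Add(-107, -83), -1))) = Add(Mul(Mul(Pow(Add(2, 14, Mul(-1, 196)), -1), -6), Rational(-1, 393)), Mul(-304, Pow(-190, -1))) = Add(Mul(Mul(Pow(Add(2, 14, -196), -1), -6), Rational(-1, 393)), Mul(-304, Rational(-1, 190))) = Add(Mul(Mul(Pow(-180, -1), -6), Rational(-1, 393)), Rational(8, 5)) = Add(Mul(Mul(Rational(-1, 180), -6), Rational(-1, 393)), Rational(8, 5)) = Add(Mul(Rational(1, 30), Rational(-1, 393)), Rational(8, 5)) = Add(Rational(-1, 11790), Rational(8, 5)) = Rational(18863, 11790)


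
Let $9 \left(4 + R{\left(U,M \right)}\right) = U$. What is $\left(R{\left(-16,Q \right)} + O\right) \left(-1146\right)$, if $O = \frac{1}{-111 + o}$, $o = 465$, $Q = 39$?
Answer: $\frac{1171403}{177} \approx 6618.1$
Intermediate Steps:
$R{\left(U,M \right)} = -4 + \frac{U}{9}$
$O = \frac{1}{354}$ ($O = \frac{1}{-111 + 465} = \frac{1}{354} \approx 0.0028249$)
$\left(R{\left(-16,Q \right)} + O\right) \left(-1146\right) = \left(\left(-4 + \frac{1}{9} \left(-16\right)\right) + \frac{1}{354}\right) \left(-1146\right) = \left(\left(-4 - \frac{16}{9}\right) + \frac{1}{354}\right) \left(-1146\right) = \left(- \frac{52}{9} + \frac{1}{354}\right) \left(-1146\right) = \left(- \frac{6133}{1062}\right) \left(-1146\right) = \frac{1171403}{177}$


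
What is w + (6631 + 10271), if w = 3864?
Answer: 20766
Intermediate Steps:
w + (6631 + 10271) = 3864 + (6631 + 10271) = 3864 + 16902 = 20766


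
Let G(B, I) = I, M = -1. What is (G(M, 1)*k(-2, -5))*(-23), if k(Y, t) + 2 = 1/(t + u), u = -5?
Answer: 483/10 ≈ 48.300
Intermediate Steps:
k(Y, t) = -2 + 1/(-5 + t) (k(Y, t) = -2 + 1/(t - 5) = -2 + 1/(-5 + t))
(G(M, 1)*k(-2, -5))*(-23) = (1*((11 - 2*(-5))/(-5 - 5)))*(-23) = (1*((11 + 10)/(-10)))*(-23) = (1*(-⅒*21))*(-23) = (1*(-21/10))*(-23) = -21/10*(-23) = 483/10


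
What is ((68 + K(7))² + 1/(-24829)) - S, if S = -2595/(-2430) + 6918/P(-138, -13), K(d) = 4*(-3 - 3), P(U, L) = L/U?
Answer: -3738846190295/52289874 ≈ -71502.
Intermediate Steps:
K(d) = -24 (K(d) = 4*(-6) = -24)
S = 154661057/2106 (S = -2595/(-2430) + 6918/((-13/(-138))) = -2595*(-1/2430) + 6918/((-13*(-1/138))) = 173/162 + 6918/(13/138) = 173/162 + 6918*(138/13) = 173/162 + 954684/13 = 154661057/2106 ≈ 73438.)
((68 + K(7))² + 1/(-24829)) - S = ((68 - 24)² + 1/(-24829)) - 1*154661057/2106 = (44² - 1/24829) - 154661057/2106 = (1936 - 1/24829) - 154661057/2106 = 48068943/24829 - 154661057/2106 = -3738846190295/52289874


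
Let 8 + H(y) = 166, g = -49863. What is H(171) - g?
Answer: 50021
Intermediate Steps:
H(y) = 158 (H(y) = -8 + 166 = 158)
H(171) - g = 158 - 1*(-49863) = 158 + 49863 = 50021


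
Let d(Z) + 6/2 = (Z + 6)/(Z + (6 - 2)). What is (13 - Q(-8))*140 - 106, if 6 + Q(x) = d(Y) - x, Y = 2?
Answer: 5002/3 ≈ 1667.3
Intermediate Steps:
d(Z) = -3 + (6 + Z)/(4 + Z) (d(Z) = -3 + (Z + 6)/(Z + (6 - 2)) = -3 + (6 + Z)/(Z + 4) = -3 + (6 + Z)/(4 + Z))
Q(x) = -23/3 - x (Q(x) = -6 + (2*(-3 - 1*2)/(4 + 2) - x) = -6 + (2*(-3 - 2)/6 - x) = -6 + (2*(1/6)*(-5) - x) = -6 + (-5/3 - x) = -23/3 - x)
(13 - Q(-8))*140 - 106 = (13 - (-23/3 - 1*(-8)))*140 - 106 = (13 - (-23/3 + 8))*140 - 106 = (13 - 1*1/3)*140 - 106 = (13 - 1/3)*140 - 106 = (38/3)*140 - 106 = 5320/3 - 106 = 5002/3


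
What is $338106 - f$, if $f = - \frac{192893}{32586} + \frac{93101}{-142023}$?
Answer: $\frac{173863552501377}{514217942} \approx 3.3811 \cdot 10^{5}$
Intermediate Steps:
$f = - \frac{3381003525}{514217942}$ ($f = \left(-192893\right) \frac{1}{32586} + 93101 \left(- \frac{1}{142023}\right) = - \frac{192893}{32586} - \frac{93101}{142023} = - \frac{3381003525}{514217942} \approx -6.575$)
$338106 - f = 338106 - - \frac{3381003525}{514217942} = 338106 + \frac{3381003525}{514217942} = \frac{173863552501377}{514217942}$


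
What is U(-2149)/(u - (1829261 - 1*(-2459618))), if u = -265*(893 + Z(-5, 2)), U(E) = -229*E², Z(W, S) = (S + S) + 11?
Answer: 1057568029/4529499 ≈ 233.48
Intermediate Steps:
Z(W, S) = 11 + 2*S (Z(W, S) = 2*S + 11 = 11 + 2*S)
u = -240620 (u = -265*(893 + (11 + 2*2)) = -265*(893 + (11 + 4)) = -265*(893 + 15) = -265*908 = -240620)
U(-2149)/(u - (1829261 - 1*(-2459618))) = (-229*(-2149)²)/(-240620 - (1829261 - 1*(-2459618))) = (-229*4618201)/(-240620 - (1829261 + 2459618)) = -1057568029/(-240620 - 1*4288879) = -1057568029/(-240620 - 4288879) = -1057568029/(-4529499) = -1057568029*(-1/4529499) = 1057568029/4529499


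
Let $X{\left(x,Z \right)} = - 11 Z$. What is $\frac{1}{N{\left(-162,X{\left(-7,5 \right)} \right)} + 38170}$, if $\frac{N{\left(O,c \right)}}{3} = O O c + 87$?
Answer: $- \frac{1}{4291829} \approx -2.33 \cdot 10^{-7}$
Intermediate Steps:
$N{\left(O,c \right)} = 261 + 3 c O^{2}$ ($N{\left(O,c \right)} = 3 \left(O O c + 87\right) = 3 \left(O^{2} c + 87\right) = 3 \left(c O^{2} + 87\right) = 3 \left(87 + c O^{2}\right) = 261 + 3 c O^{2}$)
$\frac{1}{N{\left(-162,X{\left(-7,5 \right)} \right)} + 38170} = \frac{1}{\left(261 + 3 \left(\left(-11\right) 5\right) \left(-162\right)^{2}\right) + 38170} = \frac{1}{\left(261 + 3 \left(-55\right) 26244\right) + 38170} = \frac{1}{\left(261 - 4330260\right) + 38170} = \frac{1}{-4329999 + 38170} = \frac{1}{-4291829} = - \frac{1}{4291829}$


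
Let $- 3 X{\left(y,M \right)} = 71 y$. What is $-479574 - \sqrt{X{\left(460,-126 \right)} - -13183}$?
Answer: $-479574 - \frac{83 \sqrt{3}}{3} \approx -4.7962 \cdot 10^{5}$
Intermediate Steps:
$X{\left(y,M \right)} = - \frac{71 y}{3}$
$-479574 - \sqrt{X{\left(460,-126 \right)} - -13183} = -479574 - \sqrt{\left(- \frac{71}{3}\right) 460 - -13183} = -479574 - \sqrt{- \frac{32660}{3} + \left(13392 - 209\right)} = -479574 - \sqrt{- \frac{32660}{3} + 13183} = -479574 - \sqrt{\frac{6889}{3}} = -479574 - \frac{83 \sqrt{3}}{3}$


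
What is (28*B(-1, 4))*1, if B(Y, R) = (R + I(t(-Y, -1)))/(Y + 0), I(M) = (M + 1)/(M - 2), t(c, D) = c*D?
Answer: -112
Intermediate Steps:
t(c, D) = D*c
I(M) = (1 + M)/(-2 + M)
B(Y, R) = (R + (1 + Y)/(-2 + Y))/Y (B(Y, R) = (R + (1 - (-1)*Y)/(-2 - (-1)*Y))/(Y + 0) = (R + (1 + Y)/(-2 + Y))/Y)
(28*B(-1, 4))*1 = (28*((1 - 1 + 4*(-2 - 1))/((-1)*(-2 - 1))))*1 = (28*(-1*(1 - 1 + 4*(-3))/(-3)))*1 = (28*(-1*(-⅓)*(1 - 1 - 12)))*1 = (28*(-1*(-⅓)*(-12)))*1 = (28*(-4))*1 = -112*1 = -112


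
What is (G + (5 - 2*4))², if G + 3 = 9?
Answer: 9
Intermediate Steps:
G = 6 (G = -3 + 9 = 6)
(G + (5 - 2*4))² = (6 + (5 - 2*4))² = (6 + (5 - 8))² = (6 - 3)² = 3² = 9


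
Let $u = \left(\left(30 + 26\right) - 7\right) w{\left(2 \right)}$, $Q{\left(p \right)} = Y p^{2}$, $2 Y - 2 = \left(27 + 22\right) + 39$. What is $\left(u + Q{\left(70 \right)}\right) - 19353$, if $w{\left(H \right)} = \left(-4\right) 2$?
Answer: $200755$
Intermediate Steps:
$w{\left(H \right)} = -8$
$Y = 45$ ($Y = 1 + \frac{\left(27 + 22\right) + 39}{2} = 1 + \frac{49 + 39}{2} = 1 + \frac{1}{2} \cdot 88 = 1 + 44 = 45$)
$Q{\left(p \right)} = 45 p^{2}$
$u = -392$ ($u = \left(\left(30 + 26\right) - 7\right) \left(-8\right) = \left(56 - 7\right) \left(-8\right) = 49 \left(-8\right) = -392$)
$\left(u + Q{\left(70 \right)}\right) - 19353 = \left(-392 + 45 \cdot 70^{2}\right) - 19353 = \left(-392 + 45 \cdot 4900\right) - 19353 = \left(-392 + 220500\right) - 19353 = 220108 - 19353 = 200755$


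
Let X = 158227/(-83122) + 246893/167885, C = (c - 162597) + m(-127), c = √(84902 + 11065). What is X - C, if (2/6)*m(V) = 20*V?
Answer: 2375361464522541/13954936970 - 3*√10663 ≈ 1.6991e+5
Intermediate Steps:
m(V) = 60*V (m(V) = 3*(20*V) = 60*V)
c = 3*√10663 (c = √95967 = 3*√10663 ≈ 309.79)
C = -170217 + 3*√10663 (C = (3*√10663 - 162597) + 60*(-127) = (-162597 + 3*√10663) - 7620 = -170217 + 3*√10663 ≈ -1.6991e+5)
X = -6041699949/13954936970 (X = 158227*(-1/83122) + 246893*(1/167885) = -158227/83122 + 246893/167885 = -6041699949/13954936970 ≈ -0.43294)
X - C = -6041699949/13954936970 - (-170217 + 3*√10663) = -6041699949/13954936970 + (170217 - 3*√10663) = 2375361464522541/13954936970 - 3*√10663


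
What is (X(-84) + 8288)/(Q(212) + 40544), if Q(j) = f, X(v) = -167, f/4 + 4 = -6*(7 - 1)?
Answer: 8121/40384 ≈ 0.20109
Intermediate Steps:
f = -160 (f = -16 + 4*(-6*(7 - 1)) = -16 + 4*(-6*6) = -16 + 4*(-36) = -16 - 144 = -160)
Q(j) = -160
(X(-84) + 8288)/(Q(212) + 40544) = (-167 + 8288)/(-160 + 40544) = 8121/40384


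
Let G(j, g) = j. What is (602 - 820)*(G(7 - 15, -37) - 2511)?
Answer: 549142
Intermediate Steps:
(602 - 820)*(G(7 - 15, -37) - 2511) = (602 - 820)*((7 - 15) - 2511) = -218*(-8 - 2511) = -218*(-2519) = 549142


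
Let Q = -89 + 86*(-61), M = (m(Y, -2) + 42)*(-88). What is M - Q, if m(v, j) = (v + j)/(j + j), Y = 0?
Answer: 1595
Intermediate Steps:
m(v, j) = (j + v)/(2*j) (m(v, j) = (j + v)/((2*j)) = (j + v)*(1/(2*j)) = (j + v)/(2*j))
M = -3740 (M = ((½)*(-2 + 0)/(-2) + 42)*(-88) = ((½)*(-½)*(-2) + 42)*(-88) = (½ + 42)*(-88) = (85/2)*(-88) = -3740)
Q = -5335 (Q = -89 - 5246 = -5335)
M - Q = -3740 - 1*(-5335) = -3740 + 5335 = 1595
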